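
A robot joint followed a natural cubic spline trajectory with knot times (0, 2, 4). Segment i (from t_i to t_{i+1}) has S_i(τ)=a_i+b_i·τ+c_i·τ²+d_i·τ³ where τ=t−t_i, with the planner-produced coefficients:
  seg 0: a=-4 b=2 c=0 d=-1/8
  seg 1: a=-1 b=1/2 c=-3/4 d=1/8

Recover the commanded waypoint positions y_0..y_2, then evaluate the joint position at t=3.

y_0 = S_0(0) = a_0 = -4
y_1 = S_1(0) = a_1 = -1
y_2 = S_1(2) = -2
t_q=3 is in segment 1 (τ=1); S_1(τ)=-9/8

y_0=-4 y_1=-1 y_2=-2
S(3) = -9/8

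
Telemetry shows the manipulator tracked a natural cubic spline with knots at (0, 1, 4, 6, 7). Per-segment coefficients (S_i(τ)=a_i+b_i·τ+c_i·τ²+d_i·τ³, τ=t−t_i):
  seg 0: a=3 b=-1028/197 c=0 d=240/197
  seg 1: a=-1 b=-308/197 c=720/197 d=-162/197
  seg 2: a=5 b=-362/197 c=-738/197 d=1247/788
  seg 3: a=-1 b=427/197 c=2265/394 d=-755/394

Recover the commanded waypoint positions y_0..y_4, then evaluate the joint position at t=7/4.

y_0 = S_0(0) = a_0 = 3
y_1 = S_1(0) = a_1 = -1
y_2 = S_2(0) = a_2 = 5
y_3 = S_3(0) = a_3 = -1
y_4 = S_3(1) = 5
t_q=7/4 is in segment 1 (τ=3/4); S_1(τ)=-2923/6304

y_0=3 y_1=-1 y_2=5 y_3=-1 y_4=5
S(7/4) = -2923/6304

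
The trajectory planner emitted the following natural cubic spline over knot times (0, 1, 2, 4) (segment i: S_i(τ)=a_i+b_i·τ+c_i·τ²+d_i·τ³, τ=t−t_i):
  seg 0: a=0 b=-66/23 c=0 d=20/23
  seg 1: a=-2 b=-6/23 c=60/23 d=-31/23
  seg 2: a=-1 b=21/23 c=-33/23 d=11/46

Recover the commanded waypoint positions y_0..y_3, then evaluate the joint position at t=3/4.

y_0 = S_0(0) = a_0 = 0
y_1 = S_1(0) = a_1 = -2
y_2 = S_2(0) = a_2 = -1
y_3 = S_2(2) = -3
t_q=3/4 is in segment 0 (τ=3/4); S_0(τ)=-657/368

y_0=0 y_1=-2 y_2=-1 y_3=-3
S(3/4) = -657/368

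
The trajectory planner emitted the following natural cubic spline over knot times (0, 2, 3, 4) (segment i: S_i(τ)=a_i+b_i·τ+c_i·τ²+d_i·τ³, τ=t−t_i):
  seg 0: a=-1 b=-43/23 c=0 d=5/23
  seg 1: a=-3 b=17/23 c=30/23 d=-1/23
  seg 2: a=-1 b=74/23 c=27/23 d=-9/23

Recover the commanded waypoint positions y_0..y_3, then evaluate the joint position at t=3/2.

y_0=-1 y_1=-3 y_2=-1 y_3=3
S(3/2) = -565/184

y_0 = S_0(0) = a_0 = -1
y_1 = S_1(0) = a_1 = -3
y_2 = S_2(0) = a_2 = -1
y_3 = S_2(1) = 3
t_q=3/2 is in segment 0 (τ=3/2); S_0(τ)=-565/184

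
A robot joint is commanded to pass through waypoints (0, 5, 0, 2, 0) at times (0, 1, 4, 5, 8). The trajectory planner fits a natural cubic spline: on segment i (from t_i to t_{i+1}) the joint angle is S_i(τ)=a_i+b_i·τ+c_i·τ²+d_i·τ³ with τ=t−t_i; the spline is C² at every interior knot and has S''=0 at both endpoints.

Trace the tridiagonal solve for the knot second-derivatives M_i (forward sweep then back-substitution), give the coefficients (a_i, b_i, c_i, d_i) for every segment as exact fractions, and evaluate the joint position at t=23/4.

  seg 0: a=0 b=223/36 c=0 d=-43/36
  seg 1: a=5 b=47/18 c=-43/12 d=233/324
  seg 2: a=0 b=19/36 c=26/9 d=-17/12
  seg 3: a=2 b=37/18 c=-49/36 d=49/324
S(23/4) = 727/256

Δ: Δ0=5, Δ1=-5/3, Δ2=2, Δ3=-2/3
row 1: diag=8, rhs=-40; c'=3/8, d'=-5
row 2: denom=8−3·3/8=55/8; d'=(22−3·-5)/(55/8)=296/55
row 3: denom=8−1·8/55=432/55; d'=(-16−1·296/55)/(432/55)=-49/18
back: M3=-49/18
back: M2=296/55−8/55·-49/18=52/9
back: M1=-5−3/8·52/9=-43/6
M: M0=0, M1=-43/6, M2=52/9, M3=-49/18, M4=0
seg 0: a=0, c=M0/2=0, d=(M1−M0)/(6·1)=-43/36, b=Δ0−h0·(2M0+M1)/6=223/36
seg 1: a=5, c=M1/2=-43/12, d=(M2−M1)/(6·3)=233/324, b=Δ1−h1·(2M1+M2)/6=47/18
seg 2: a=0, c=M2/2=26/9, d=(M3−M2)/(6·1)=-17/12, b=Δ2−h2·(2M2+M3)/6=19/36
seg 3: a=2, c=M3/2=-49/36, d=(M4−M3)/(6·3)=49/324, b=Δ3−h3·(2M3+M4)/6=37/18
t_q=23/4 → seg 3, τ=3/4; S=2+37/18·τ+-49/36·τ²+49/324·τ³=727/256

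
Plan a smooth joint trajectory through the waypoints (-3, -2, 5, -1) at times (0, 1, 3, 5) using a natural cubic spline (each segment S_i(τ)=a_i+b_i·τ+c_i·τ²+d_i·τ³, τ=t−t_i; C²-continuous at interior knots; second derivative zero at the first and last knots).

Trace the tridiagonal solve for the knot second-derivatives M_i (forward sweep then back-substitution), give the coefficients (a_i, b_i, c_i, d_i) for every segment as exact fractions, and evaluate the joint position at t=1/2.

  seg 0: a=-3 b=1/4 c=0 d=3/4
  seg 1: a=-2 b=5/2 c=9/4 d=-7/8
  seg 2: a=5 b=1 c=-3 d=1/2
S(1/2) = -89/32

Δ: Δ0=1, Δ1=7/2, Δ2=-3
row 1: diag=6, rhs=15; c'=1/3, d'=5/2
row 2: denom=8−2·1/3=22/3; d'=(-39−2·5/2)/(22/3)=-6
back: M2=-6
back: M1=5/2−1/3·-6=9/2
M: M0=0, M1=9/2, M2=-6, M3=0
seg 0: a=-3, c=M0/2=0, d=(M1−M0)/(6·1)=3/4, b=Δ0−h0·(2M0+M1)/6=1/4
seg 1: a=-2, c=M1/2=9/4, d=(M2−M1)/(6·2)=-7/8, b=Δ1−h1·(2M1+M2)/6=5/2
seg 2: a=5, c=M2/2=-3, d=(M3−M2)/(6·2)=1/2, b=Δ2−h2·(2M2+M3)/6=1
t_q=1/2 → seg 0, τ=1/2; S=-3+1/4·τ+0·τ²+3/4·τ³=-89/32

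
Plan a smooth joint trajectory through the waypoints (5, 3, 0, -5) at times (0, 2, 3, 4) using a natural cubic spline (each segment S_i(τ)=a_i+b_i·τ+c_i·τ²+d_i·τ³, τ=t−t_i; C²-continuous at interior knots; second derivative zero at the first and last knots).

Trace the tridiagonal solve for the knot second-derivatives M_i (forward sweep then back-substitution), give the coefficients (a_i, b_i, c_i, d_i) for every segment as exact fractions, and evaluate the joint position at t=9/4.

  seg 0: a=5 b=-11/23 c=0 d=-3/23
  seg 1: a=3 b=-47/23 c=-18/23 d=-4/23
  seg 2: a=0 b=-95/23 c=-30/23 d=10/23
S(9/4) = 39/16

Δ: Δ0=-1, Δ1=-3, Δ2=-5
row 1: diag=6, rhs=-12; c'=1/6, d'=-2
row 2: denom=4−1·1/6=23/6; d'=(-12−1·-2)/(23/6)=-60/23
back: M2=-60/23
back: M1=-2−1/6·-60/23=-36/23
M: M0=0, M1=-36/23, M2=-60/23, M3=0
seg 0: a=5, c=M0/2=0, d=(M1−M0)/(6·2)=-3/23, b=Δ0−h0·(2M0+M1)/6=-11/23
seg 1: a=3, c=M1/2=-18/23, d=(M2−M1)/(6·1)=-4/23, b=Δ1−h1·(2M1+M2)/6=-47/23
seg 2: a=0, c=M2/2=-30/23, d=(M3−M2)/(6·1)=10/23, b=Δ2−h2·(2M2+M3)/6=-95/23
t_q=9/4 → seg 1, τ=1/4; S=3+-47/23·τ+-18/23·τ²+-4/23·τ³=39/16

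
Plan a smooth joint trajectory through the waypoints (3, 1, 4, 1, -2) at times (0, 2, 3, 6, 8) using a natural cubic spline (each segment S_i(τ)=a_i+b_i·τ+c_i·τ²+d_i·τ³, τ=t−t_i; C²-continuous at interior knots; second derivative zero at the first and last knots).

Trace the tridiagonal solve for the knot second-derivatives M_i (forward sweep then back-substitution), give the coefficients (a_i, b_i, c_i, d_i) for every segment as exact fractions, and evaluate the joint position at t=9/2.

  seg 0: a=3 b=-1061/416 c=0 d=645/1664
  seg 1: a=1 b=437/208 c=1935/832 d=-1187/832
  seg 2: a=4 b=2057/832 c=-813/416 d=17/64
  seg 3: a=1 b=-433/208 c=363/832 d=-121/1664
S(9/2) = 28007/6656

Δ: Δ0=-1, Δ1=3, Δ2=-1, Δ3=-3/2
row 1: diag=6, rhs=24; c'=1/6, d'=4
row 2: denom=8−1·1/6=47/6; d'=(-24−1·4)/(47/6)=-168/47
row 3: denom=10−3·18/47=416/47; d'=(-3−3·-168/47)/(416/47)=363/416
back: M3=363/416
back: M2=-168/47−18/47·363/416=-813/208
back: M1=4−1/6·-813/208=1935/416
M: M0=0, M1=1935/416, M2=-813/208, M3=363/416, M4=0
seg 0: a=3, c=M0/2=0, d=(M1−M0)/(6·2)=645/1664, b=Δ0−h0·(2M0+M1)/6=-1061/416
seg 1: a=1, c=M1/2=1935/832, d=(M2−M1)/(6·1)=-1187/832, b=Δ1−h1·(2M1+M2)/6=437/208
seg 2: a=4, c=M2/2=-813/416, d=(M3−M2)/(6·3)=17/64, b=Δ2−h2·(2M2+M3)/6=2057/832
seg 3: a=1, c=M3/2=363/832, d=(M4−M3)/(6·2)=-121/1664, b=Δ3−h3·(2M3+M4)/6=-433/208
t_q=9/2 → seg 2, τ=3/2; S=4+2057/832·τ+-813/416·τ²+17/64·τ³=28007/6656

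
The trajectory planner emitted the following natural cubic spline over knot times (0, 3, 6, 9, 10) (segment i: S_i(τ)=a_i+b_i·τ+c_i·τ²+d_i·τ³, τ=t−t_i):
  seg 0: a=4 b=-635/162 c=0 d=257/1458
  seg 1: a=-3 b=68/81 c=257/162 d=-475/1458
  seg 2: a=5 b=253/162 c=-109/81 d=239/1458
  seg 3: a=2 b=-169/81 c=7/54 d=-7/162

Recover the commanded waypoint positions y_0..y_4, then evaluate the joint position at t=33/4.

y_0=4 y_1=-3 y_2=5 y_3=2 y_4=0
S(33/4) = 4111/1152

y_0 = S_0(0) = a_0 = 4
y_1 = S_1(0) = a_1 = -3
y_2 = S_2(0) = a_2 = 5
y_3 = S_3(0) = a_3 = 2
y_4 = S_3(1) = 0
t_q=33/4 is in segment 2 (τ=9/4); S_2(τ)=4111/1152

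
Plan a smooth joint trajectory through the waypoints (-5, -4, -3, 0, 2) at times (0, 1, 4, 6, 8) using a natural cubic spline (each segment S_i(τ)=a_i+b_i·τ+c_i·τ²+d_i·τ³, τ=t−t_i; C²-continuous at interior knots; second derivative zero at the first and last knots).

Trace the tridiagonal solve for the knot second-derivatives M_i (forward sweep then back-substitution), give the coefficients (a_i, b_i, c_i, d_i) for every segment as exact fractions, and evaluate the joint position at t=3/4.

Δ: Δ0=1, Δ1=1/3, Δ2=3/2, Δ3=1
row 1: diag=8, rhs=-4; c'=3/8, d'=-1/2
row 2: denom=10−3·3/8=71/8; d'=(7−3·-1/2)/(71/8)=68/71
row 3: denom=8−2·16/71=536/71; d'=(-3−2·68/71)/(536/71)=-349/536
back: M3=-349/536
back: M2=68/71−16/71·-349/536=74/67
back: M1=-1/2−3/8·74/67=-245/268
M: M0=0, M1=-245/268, M2=74/67, M3=-349/536, M4=0
seg 0: a=-5, c=M0/2=0, d=(M1−M0)/(6·1)=-245/1608, b=Δ0−h0·(2M0+M1)/6=1853/1608
seg 1: a=-4, c=M1/2=-245/536, d=(M2−M1)/(6·3)=541/4824, b=Δ1−h1·(2M1+M2)/6=559/804
seg 2: a=-3, c=M2/2=37/67, d=(M3−M2)/(6·2)=-941/6432, b=Δ2−h2·(2M2+M3)/6=1577/1608
seg 3: a=0, c=M3/2=-349/1072, d=(M4−M3)/(6·2)=349/6432, b=Δ3−h3·(2M3+M4)/6=1153/804
t_q=3/4 → seg 0, τ=3/4; S=-5+1853/1608·τ+0·τ²+-245/1608·τ³=-144077/34304

  seg 0: a=-5 b=1853/1608 c=0 d=-245/1608
  seg 1: a=-4 b=559/804 c=-245/536 d=541/4824
  seg 2: a=-3 b=1577/1608 c=37/67 d=-941/6432
  seg 3: a=0 b=1153/804 c=-349/1072 d=349/6432
S(3/4) = -144077/34304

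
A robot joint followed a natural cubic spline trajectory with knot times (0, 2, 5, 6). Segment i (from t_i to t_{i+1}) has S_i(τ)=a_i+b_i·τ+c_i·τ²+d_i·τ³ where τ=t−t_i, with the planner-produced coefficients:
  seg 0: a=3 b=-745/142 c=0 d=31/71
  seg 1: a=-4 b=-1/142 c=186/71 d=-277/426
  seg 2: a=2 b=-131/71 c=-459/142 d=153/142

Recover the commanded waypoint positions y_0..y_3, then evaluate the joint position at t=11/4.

y_0 = S_0(0) = a_0 = 3
y_1 = S_1(0) = a_1 = -4
y_2 = S_2(0) = a_2 = 2
y_3 = S_2(1) = -2
t_q=11/4 is in segment 1 (τ=3/4); S_1(τ)=-25501/9088

y_0=3 y_1=-4 y_2=2 y_3=-2
S(11/4) = -25501/9088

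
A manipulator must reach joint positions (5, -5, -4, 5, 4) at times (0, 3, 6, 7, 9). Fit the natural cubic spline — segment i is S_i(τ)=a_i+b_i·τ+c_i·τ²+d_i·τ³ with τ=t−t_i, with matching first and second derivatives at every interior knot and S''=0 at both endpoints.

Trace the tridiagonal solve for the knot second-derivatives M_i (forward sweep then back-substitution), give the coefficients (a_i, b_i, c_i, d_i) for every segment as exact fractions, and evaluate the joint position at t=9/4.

Δ: Δ0=-10/3, Δ1=1/3, Δ2=9, Δ3=-1/2
row 1: diag=12, rhs=22; c'=1/4, d'=11/6
row 2: denom=8−3·1/4=29/4; d'=(52−3·11/6)/(29/4)=186/29
row 3: denom=6−1·4/29=170/29; d'=(-57−1·186/29)/(170/29)=-1839/170
back: M3=-1839/170
back: M2=186/29−4/29·-1839/170=672/85
back: M1=11/6−1/4·672/85=-73/510
M: M0=0, M1=-73/510, M2=672/85, M3=-1839/170, M4=0
seg 0: a=5, c=M0/2=0, d=(M1−M0)/(6·3)=-73/9180, b=Δ0−h0·(2M0+M1)/6=-1109/340
seg 1: a=-5, c=M1/2=-73/1020, d=(M2−M1)/(6·3)=821/1836, b=Δ1−h1·(2M1+M2)/6=-591/170
seg 2: a=-4, c=M2/2=336/85, d=(M3−M2)/(6·1)=-1061/340, b=Δ2−h2·(2M2+M3)/6=2777/340
seg 3: a=5, c=M3/2=-1839/340, d=(M4−M3)/(6·2)=613/680, b=Δ3−h3·(2M3+M4)/6=1141/170
t_q=9/4 → seg 0, τ=9/4; S=5+-1109/340·τ+0·τ²+-73/9180·τ³=-52867/21760

  seg 0: a=5 b=-1109/340 c=0 d=-73/9180
  seg 1: a=-5 b=-591/170 c=-73/1020 d=821/1836
  seg 2: a=-4 b=2777/340 c=336/85 d=-1061/340
  seg 3: a=5 b=1141/170 c=-1839/340 d=613/680
S(9/4) = -52867/21760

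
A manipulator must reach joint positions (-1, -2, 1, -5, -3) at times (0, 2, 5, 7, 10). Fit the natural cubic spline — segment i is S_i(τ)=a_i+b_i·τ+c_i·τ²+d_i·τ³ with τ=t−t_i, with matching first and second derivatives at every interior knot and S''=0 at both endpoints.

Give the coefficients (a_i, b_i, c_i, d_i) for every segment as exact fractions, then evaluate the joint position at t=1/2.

  seg 0: a=-1 b=-1007/870 c=0 d=143/870
  seg 1: a=-2 b=709/870 c=143/145 d=-2413/7830
  seg 2: a=1 b=-691/435 c=-311/174 d=941/1740
  seg 3: a=-5 b=-326/145 c=634/435 d=-634/3915
S(1/2) = -723/464

Δ: Δ0=-1/2, Δ1=1, Δ2=-3, Δ3=2/3
row 1: diag=10, rhs=9; c'=3/10, d'=9/10
row 2: denom=10−3·3/10=91/10; d'=(-24−3·9/10)/(91/10)=-267/91
row 3: denom=10−2·20/91=870/91; d'=(22−2·-267/91)/(870/91)=1268/435
back: M3=1268/435
back: M2=-267/91−20/91·1268/435=-311/87
back: M1=9/10−3/10·-311/87=286/145
M: M0=0, M1=286/145, M2=-311/87, M3=1268/435, M4=0
seg 0: a=-1, c=M0/2=0, d=(M1−M0)/(6·2)=143/870, b=Δ0−h0·(2M0+M1)/6=-1007/870
seg 1: a=-2, c=M1/2=143/145, d=(M2−M1)/(6·3)=-2413/7830, b=Δ1−h1·(2M1+M2)/6=709/870
seg 2: a=1, c=M2/2=-311/174, d=(M3−M2)/(6·2)=941/1740, b=Δ2−h2·(2M2+M3)/6=-691/435
seg 3: a=-5, c=M3/2=634/435, d=(M4−M3)/(6·3)=-634/3915, b=Δ3−h3·(2M3+M4)/6=-326/145
t_q=1/2 → seg 0, τ=1/2; S=-1+-1007/870·τ+0·τ²+143/870·τ³=-723/464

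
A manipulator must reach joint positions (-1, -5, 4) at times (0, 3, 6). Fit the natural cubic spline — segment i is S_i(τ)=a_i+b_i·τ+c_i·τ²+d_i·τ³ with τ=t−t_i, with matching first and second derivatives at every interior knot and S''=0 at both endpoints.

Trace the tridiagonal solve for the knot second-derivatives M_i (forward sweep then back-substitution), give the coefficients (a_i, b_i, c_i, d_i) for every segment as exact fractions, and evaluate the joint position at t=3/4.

Δ: Δ0=-4/3, Δ1=3
row 1: diag=12, rhs=26; c'=1/4, d'=13/6
back: M1=13/6
M: M0=0, M1=13/6, M2=0
seg 0: a=-1, c=M0/2=0, d=(M1−M0)/(6·3)=13/108, b=Δ0−h0·(2M0+M1)/6=-29/12
seg 1: a=-5, c=M1/2=13/12, d=(M2−M1)/(6·3)=-13/108, b=Δ1−h1·(2M1+M2)/6=5/6
t_q=3/4 → seg 0, τ=3/4; S=-1+-29/12·τ+0·τ²+13/108·τ³=-707/256

  seg 0: a=-1 b=-29/12 c=0 d=13/108
  seg 1: a=-5 b=5/6 c=13/12 d=-13/108
S(3/4) = -707/256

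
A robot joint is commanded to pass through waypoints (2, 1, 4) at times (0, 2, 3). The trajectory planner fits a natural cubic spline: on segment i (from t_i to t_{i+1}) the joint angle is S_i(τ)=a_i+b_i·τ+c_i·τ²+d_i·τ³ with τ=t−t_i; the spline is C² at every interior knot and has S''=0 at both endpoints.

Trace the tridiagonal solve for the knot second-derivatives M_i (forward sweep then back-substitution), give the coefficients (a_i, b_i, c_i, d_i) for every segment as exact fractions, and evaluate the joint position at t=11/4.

  seg 0: a=2 b=-5/3 c=0 d=7/24
  seg 1: a=1 b=11/6 c=7/4 d=-7/12
S(11/4) = 797/256

Δ: Δ0=-1/2, Δ1=3
row 1: diag=6, rhs=21; c'=1/6, d'=7/2
back: M1=7/2
M: M0=0, M1=7/2, M2=0
seg 0: a=2, c=M0/2=0, d=(M1−M0)/(6·2)=7/24, b=Δ0−h0·(2M0+M1)/6=-5/3
seg 1: a=1, c=M1/2=7/4, d=(M2−M1)/(6·1)=-7/12, b=Δ1−h1·(2M1+M2)/6=11/6
t_q=11/4 → seg 1, τ=3/4; S=1+11/6·τ+7/4·τ²+-7/12·τ³=797/256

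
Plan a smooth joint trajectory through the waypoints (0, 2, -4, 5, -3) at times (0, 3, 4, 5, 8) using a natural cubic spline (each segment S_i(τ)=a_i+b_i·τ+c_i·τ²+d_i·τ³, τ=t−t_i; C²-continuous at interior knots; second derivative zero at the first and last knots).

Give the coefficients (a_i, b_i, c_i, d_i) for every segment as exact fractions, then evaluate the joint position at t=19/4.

Δ: Δ0=2/3, Δ1=-6, Δ2=9, Δ3=-8/3
row 1: diag=8, rhs=-40; c'=1/8, d'=-5
row 2: denom=4−1·1/8=31/8; d'=(90−1·-5)/(31/8)=760/31
row 3: denom=8−1·8/31=240/31; d'=(-70−1·760/31)/(240/31)=-293/24
back: M3=-293/24
back: M2=760/31−8/31·-293/24=83/3
back: M1=-5−1/8·83/3=-203/24
M: M0=0, M1=-203/24, M2=83/3, M3=-293/24, M4=0
seg 0: a=0, c=M0/2=0, d=(M1−M0)/(6·3)=-203/432, b=Δ0−h0·(2M0+M1)/6=235/48
seg 1: a=2, c=M1/2=-203/48, d=(M2−M1)/(6·1)=289/48, b=Δ1−h1·(2M1+M2)/6=-187/24
seg 2: a=-4, c=M2/2=83/6, d=(M3−M2)/(6·1)=-319/48, b=Δ2−h2·(2M2+M3)/6=29/16
seg 3: a=5, c=M3/2=-293/48, d=(M4−M3)/(6·3)=293/432, b=Δ3−h3·(2M3+M4)/6=229/24
t_q=19/4 → seg 2, τ=3/4; S=-4+29/16·τ+83/6·τ²+-319/48·τ³=2393/1024

  seg 0: a=0 b=235/48 c=0 d=-203/432
  seg 1: a=2 b=-187/24 c=-203/48 d=289/48
  seg 2: a=-4 b=29/16 c=83/6 d=-319/48
  seg 3: a=5 b=229/24 c=-293/48 d=293/432
S(19/4) = 2393/1024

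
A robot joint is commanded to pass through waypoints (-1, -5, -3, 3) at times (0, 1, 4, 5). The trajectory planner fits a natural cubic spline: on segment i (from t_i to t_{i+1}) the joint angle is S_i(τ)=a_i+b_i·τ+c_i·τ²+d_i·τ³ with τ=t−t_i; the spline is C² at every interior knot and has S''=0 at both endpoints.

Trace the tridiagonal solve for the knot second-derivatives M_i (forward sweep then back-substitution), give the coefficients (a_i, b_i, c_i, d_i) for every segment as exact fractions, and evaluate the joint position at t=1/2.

  seg 0: a=-1 b=-724/165 c=0 d=64/165
  seg 1: a=-5 b=-532/165 c=64/55 d=2/45
  seg 2: a=-3 b=818/165 c=86/55 d=-86/165
S(1/2) = -173/55

Δ: Δ0=-4, Δ1=2/3, Δ2=6
row 1: diag=8, rhs=28; c'=3/8, d'=7/2
row 2: denom=8−3·3/8=55/8; d'=(32−3·7/2)/(55/8)=172/55
back: M2=172/55
back: M1=7/2−3/8·172/55=128/55
M: M0=0, M1=128/55, M2=172/55, M3=0
seg 0: a=-1, c=M0/2=0, d=(M1−M0)/(6·1)=64/165, b=Δ0−h0·(2M0+M1)/6=-724/165
seg 1: a=-5, c=M1/2=64/55, d=(M2−M1)/(6·3)=2/45, b=Δ1−h1·(2M1+M2)/6=-532/165
seg 2: a=-3, c=M2/2=86/55, d=(M3−M2)/(6·1)=-86/165, b=Δ2−h2·(2M2+M3)/6=818/165
t_q=1/2 → seg 0, τ=1/2; S=-1+-724/165·τ+0·τ²+64/165·τ³=-173/55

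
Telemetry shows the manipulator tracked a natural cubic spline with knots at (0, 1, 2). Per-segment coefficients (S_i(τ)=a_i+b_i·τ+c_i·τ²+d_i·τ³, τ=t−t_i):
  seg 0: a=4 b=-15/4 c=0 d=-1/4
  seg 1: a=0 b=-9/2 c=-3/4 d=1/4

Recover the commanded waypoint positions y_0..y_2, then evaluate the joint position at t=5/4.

y_0=4 y_1=0 y_2=-5
S(5/4) = -299/256

y_0 = S_0(0) = a_0 = 4
y_1 = S_1(0) = a_1 = 0
y_2 = S_1(1) = -5
t_q=5/4 is in segment 1 (τ=1/4); S_1(τ)=-299/256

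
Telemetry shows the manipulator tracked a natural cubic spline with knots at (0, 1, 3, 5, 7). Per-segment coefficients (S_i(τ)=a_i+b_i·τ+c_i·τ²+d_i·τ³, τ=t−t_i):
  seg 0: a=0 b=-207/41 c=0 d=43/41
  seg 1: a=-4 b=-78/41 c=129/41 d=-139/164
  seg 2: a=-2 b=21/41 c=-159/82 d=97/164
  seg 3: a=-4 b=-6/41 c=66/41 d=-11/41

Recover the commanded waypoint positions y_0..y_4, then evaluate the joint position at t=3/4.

y_0=0 y_1=-4 y_2=-2 y_3=-4 y_4=0
S(3/4) = -8775/2624

y_0 = S_0(0) = a_0 = 0
y_1 = S_1(0) = a_1 = -4
y_2 = S_2(0) = a_2 = -2
y_3 = S_3(0) = a_3 = -4
y_4 = S_3(2) = 0
t_q=3/4 is in segment 0 (τ=3/4); S_0(τ)=-8775/2624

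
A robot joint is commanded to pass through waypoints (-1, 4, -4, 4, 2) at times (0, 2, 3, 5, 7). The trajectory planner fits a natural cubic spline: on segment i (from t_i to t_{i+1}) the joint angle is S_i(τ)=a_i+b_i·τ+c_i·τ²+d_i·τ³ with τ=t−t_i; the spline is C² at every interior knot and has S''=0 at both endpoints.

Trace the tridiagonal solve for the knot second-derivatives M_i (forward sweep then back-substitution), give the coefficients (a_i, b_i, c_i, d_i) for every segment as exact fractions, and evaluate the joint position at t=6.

  seg 0: a=-1 b=111/16 c=0 d=-71/64
  seg 1: a=4 b=-51/8 c=-213/32 d=161/32
  seg 2: a=-4 b=-147/32 c=135/16 d=-265/128
  seg 3: a=4 b=69/16 c=-255/64 d=85/128
S(6) = 639/128

Δ: Δ0=5/2, Δ1=-8, Δ2=4, Δ3=-1
row 1: diag=6, rhs=-63; c'=1/6, d'=-21/2
row 2: denom=6−1·1/6=35/6; d'=(72−1·-21/2)/(35/6)=99/7
row 3: denom=8−2·12/35=256/35; d'=(-30−2·99/7)/(256/35)=-255/32
back: M3=-255/32
back: M2=99/7−12/35·-255/32=135/8
back: M1=-21/2−1/6·135/8=-213/16
M: M0=0, M1=-213/16, M2=135/8, M3=-255/32, M4=0
seg 0: a=-1, c=M0/2=0, d=(M1−M0)/(6·2)=-71/64, b=Δ0−h0·(2M0+M1)/6=111/16
seg 1: a=4, c=M1/2=-213/32, d=(M2−M1)/(6·1)=161/32, b=Δ1−h1·(2M1+M2)/6=-51/8
seg 2: a=-4, c=M2/2=135/16, d=(M3−M2)/(6·2)=-265/128, b=Δ2−h2·(2M2+M3)/6=-147/32
seg 3: a=4, c=M3/2=-255/64, d=(M4−M3)/(6·2)=85/128, b=Δ3−h3·(2M3+M4)/6=69/16
t_q=6 → seg 3, τ=1; S=4+69/16·τ+-255/64·τ²+85/128·τ³=639/128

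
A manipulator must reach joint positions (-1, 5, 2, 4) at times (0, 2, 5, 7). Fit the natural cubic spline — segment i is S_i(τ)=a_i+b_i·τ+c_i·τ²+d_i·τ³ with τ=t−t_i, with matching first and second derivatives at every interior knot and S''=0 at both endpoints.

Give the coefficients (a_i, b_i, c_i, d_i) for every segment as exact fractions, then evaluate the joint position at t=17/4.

  seg 0: a=-1 b=365/91 c=0 d=-23/91
  seg 1: a=5 b=89/91 c=-138/91 d=2/7
  seg 2: a=2 b=-37/91 c=96/91 d=-16/91
S(17/4) = 8089/2912

Δ: Δ0=3, Δ1=-1, Δ2=1
row 1: diag=10, rhs=-24; c'=3/10, d'=-12/5
row 2: denom=10−3·3/10=91/10; d'=(12−3·-12/5)/(91/10)=192/91
back: M2=192/91
back: M1=-12/5−3/10·192/91=-276/91
M: M0=0, M1=-276/91, M2=192/91, M3=0
seg 0: a=-1, c=M0/2=0, d=(M1−M0)/(6·2)=-23/91, b=Δ0−h0·(2M0+M1)/6=365/91
seg 1: a=5, c=M1/2=-138/91, d=(M2−M1)/(6·3)=2/7, b=Δ1−h1·(2M1+M2)/6=89/91
seg 2: a=2, c=M2/2=96/91, d=(M3−M2)/(6·2)=-16/91, b=Δ2−h2·(2M2+M3)/6=-37/91
t_q=17/4 → seg 1, τ=9/4; S=5+89/91·τ+-138/91·τ²+2/7·τ³=8089/2912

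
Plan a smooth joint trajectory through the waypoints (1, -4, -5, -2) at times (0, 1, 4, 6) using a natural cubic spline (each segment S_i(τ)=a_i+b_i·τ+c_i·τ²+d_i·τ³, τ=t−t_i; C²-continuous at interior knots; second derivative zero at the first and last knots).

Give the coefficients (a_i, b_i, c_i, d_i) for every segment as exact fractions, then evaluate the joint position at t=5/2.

  seg 0: a=1 b=-2377/426 c=0 d=247/426
  seg 1: a=-4 b=-818/213 c=247/142 d=-27/142
  seg 2: a=-5 b=623/426 c=2/71 d=-1/213
S(5/2) = -7371/1136

Δ: Δ0=-5, Δ1=-1/3, Δ2=3/2
row 1: diag=8, rhs=28; c'=3/8, d'=7/2
row 2: denom=10−3·3/8=71/8; d'=(11−3·7/2)/(71/8)=4/71
back: M2=4/71
back: M1=7/2−3/8·4/71=247/71
M: M0=0, M1=247/71, M2=4/71, M3=0
seg 0: a=1, c=M0/2=0, d=(M1−M0)/(6·1)=247/426, b=Δ0−h0·(2M0+M1)/6=-2377/426
seg 1: a=-4, c=M1/2=247/142, d=(M2−M1)/(6·3)=-27/142, b=Δ1−h1·(2M1+M2)/6=-818/213
seg 2: a=-5, c=M2/2=2/71, d=(M3−M2)/(6·2)=-1/213, b=Δ2−h2·(2M2+M3)/6=623/426
t_q=5/2 → seg 1, τ=3/2; S=-4+-818/213·τ+247/142·τ²+-27/142·τ³=-7371/1136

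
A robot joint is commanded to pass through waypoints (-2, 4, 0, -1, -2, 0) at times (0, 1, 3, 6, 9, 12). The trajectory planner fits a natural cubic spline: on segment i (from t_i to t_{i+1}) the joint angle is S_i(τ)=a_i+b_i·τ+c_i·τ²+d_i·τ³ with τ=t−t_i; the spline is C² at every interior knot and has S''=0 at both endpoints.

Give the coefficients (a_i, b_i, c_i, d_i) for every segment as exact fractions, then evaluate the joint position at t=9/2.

  seg 0: a=-2 b=1441/192 c=0 d=-289/192
  seg 1: a=4 b=287/96 c=-289/64 d=97/96
  seg 2: a=0 b=-283/96 c=99/64 d=-389/1728
  seg 3: a=-1 b=49/192 c=-23/48 d=163/1728
  seg 4: a=-2 b=-7/96 c=71/192 d=-71/1728
S(9/2) = -871/512

Δ: Δ0=6, Δ1=-2, Δ2=-1/3, Δ3=-1/3, Δ4=2/3
row 1: diag=6, rhs=-48; c'=1/3, d'=-8
row 2: denom=10−2·1/3=28/3; d'=(10−2·-8)/(28/3)=39/14
row 3: denom=12−3·9/28=309/28; d'=(0−3·39/14)/(309/28)=-78/103
row 4: denom=12−3·28/103=1152/103; d'=(6−3·-78/103)/(1152/103)=71/96
back: M4=71/96
back: M3=-78/103−28/103·71/96=-23/24
back: M2=39/14−9/28·-23/24=99/32
back: M1=-8−1/3·99/32=-289/32
M: M0=0, M1=-289/32, M2=99/32, M3=-23/24, M4=71/96, M5=0
seg 0: a=-2, c=M0/2=0, d=(M1−M0)/(6·1)=-289/192, b=Δ0−h0·(2M0+M1)/6=1441/192
seg 1: a=4, c=M1/2=-289/64, d=(M2−M1)/(6·2)=97/96, b=Δ1−h1·(2M1+M2)/6=287/96
seg 2: a=0, c=M2/2=99/64, d=(M3−M2)/(6·3)=-389/1728, b=Δ2−h2·(2M2+M3)/6=-283/96
seg 3: a=-1, c=M3/2=-23/48, d=(M4−M3)/(6·3)=163/1728, b=Δ3−h3·(2M3+M4)/6=49/192
seg 4: a=-2, c=M4/2=71/192, d=(M5−M4)/(6·3)=-71/1728, b=Δ4−h4·(2M4+M5)/6=-7/96
t_q=9/2 → seg 2, τ=3/2; S=0+-283/96·τ+99/64·τ²+-389/1728·τ³=-871/512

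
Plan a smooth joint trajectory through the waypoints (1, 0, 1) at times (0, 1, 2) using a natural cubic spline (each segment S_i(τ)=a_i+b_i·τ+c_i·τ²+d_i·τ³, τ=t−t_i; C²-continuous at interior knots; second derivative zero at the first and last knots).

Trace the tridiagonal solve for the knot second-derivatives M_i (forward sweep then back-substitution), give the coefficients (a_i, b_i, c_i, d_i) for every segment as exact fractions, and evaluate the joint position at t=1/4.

Δ: Δ0=-1, Δ1=1
row 1: diag=4, rhs=12; c'=1/4, d'=3
back: M1=3
M: M0=0, M1=3, M2=0
seg 0: a=1, c=M0/2=0, d=(M1−M0)/(6·1)=1/2, b=Δ0−h0·(2M0+M1)/6=-3/2
seg 1: a=0, c=M1/2=3/2, d=(M2−M1)/(6·1)=-1/2, b=Δ1−h1·(2M1+M2)/6=0
t_q=1/4 → seg 0, τ=1/4; S=1+-3/2·τ+0·τ²+1/2·τ³=81/128

  seg 0: a=1 b=-3/2 c=0 d=1/2
  seg 1: a=0 b=0 c=3/2 d=-1/2
S(1/4) = 81/128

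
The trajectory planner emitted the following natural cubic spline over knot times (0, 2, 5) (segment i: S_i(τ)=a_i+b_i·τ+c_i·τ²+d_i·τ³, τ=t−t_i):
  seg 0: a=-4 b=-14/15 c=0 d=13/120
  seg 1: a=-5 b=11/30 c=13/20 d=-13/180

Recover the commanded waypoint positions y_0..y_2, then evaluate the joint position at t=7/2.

y_0=-4 y_1=-5 y_2=0
S(7/2) = -517/160

y_0 = S_0(0) = a_0 = -4
y_1 = S_1(0) = a_1 = -5
y_2 = S_1(3) = 0
t_q=7/2 is in segment 1 (τ=3/2); S_1(τ)=-517/160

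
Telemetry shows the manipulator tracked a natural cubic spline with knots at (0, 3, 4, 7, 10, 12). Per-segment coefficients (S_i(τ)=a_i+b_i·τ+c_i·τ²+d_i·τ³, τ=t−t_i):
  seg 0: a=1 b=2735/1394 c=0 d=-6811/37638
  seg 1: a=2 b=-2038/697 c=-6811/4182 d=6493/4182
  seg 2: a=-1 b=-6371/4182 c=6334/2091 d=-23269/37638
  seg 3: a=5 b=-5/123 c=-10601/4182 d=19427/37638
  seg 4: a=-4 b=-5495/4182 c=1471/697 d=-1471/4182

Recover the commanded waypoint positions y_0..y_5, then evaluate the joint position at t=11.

y_0 = S_0(0) = a_0 = 1
y_1 = S_1(0) = a_1 = 2
y_2 = S_2(0) = a_2 = -1
y_3 = S_3(0) = a_3 = 5
y_4 = S_4(0) = a_4 = -4
y_5 = S_4(2) = -1
t_q=11 is in segment 4 (τ=1); S_4(τ)=-2478/697

y_0=1 y_1=2 y_2=-1 y_3=5 y_4=-4 y_5=-1
S(11) = -2478/697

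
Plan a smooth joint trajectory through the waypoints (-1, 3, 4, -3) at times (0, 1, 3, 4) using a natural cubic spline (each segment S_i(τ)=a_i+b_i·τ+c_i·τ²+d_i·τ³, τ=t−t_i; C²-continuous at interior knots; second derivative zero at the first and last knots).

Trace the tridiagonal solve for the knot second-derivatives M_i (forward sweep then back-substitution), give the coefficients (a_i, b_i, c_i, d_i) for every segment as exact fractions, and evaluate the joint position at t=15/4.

Δ: Δ0=4, Δ1=1/2, Δ2=-7
row 1: diag=6, rhs=-21; c'=1/3, d'=-7/2
row 2: denom=6−2·1/3=16/3; d'=(-45−2·-7/2)/(16/3)=-57/8
back: M2=-57/8
back: M1=-7/2−1/3·-57/8=-9/8
M: M0=0, M1=-9/8, M2=-57/8, M3=0
seg 0: a=-1, c=M0/2=0, d=(M1−M0)/(6·1)=-3/16, b=Δ0−h0·(2M0+M1)/6=67/16
seg 1: a=3, c=M1/2=-9/16, d=(M2−M1)/(6·2)=-1/2, b=Δ1−h1·(2M1+M2)/6=29/8
seg 2: a=4, c=M2/2=-57/16, d=(M3−M2)/(6·1)=19/16, b=Δ2−h2·(2M2+M3)/6=-37/8
t_q=15/4 → seg 2, τ=3/4; S=4+-37/8·τ+-57/16·τ²+19/16·τ³=-995/1024

  seg 0: a=-1 b=67/16 c=0 d=-3/16
  seg 1: a=3 b=29/8 c=-9/16 d=-1/2
  seg 2: a=4 b=-37/8 c=-57/16 d=19/16
S(15/4) = -995/1024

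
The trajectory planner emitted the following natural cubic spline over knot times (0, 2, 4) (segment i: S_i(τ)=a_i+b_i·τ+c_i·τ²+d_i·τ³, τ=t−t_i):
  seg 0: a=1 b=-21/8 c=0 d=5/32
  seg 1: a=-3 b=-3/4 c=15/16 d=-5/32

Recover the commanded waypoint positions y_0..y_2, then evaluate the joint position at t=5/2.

y_0 = S_0(0) = a_0 = 1
y_1 = S_1(0) = a_1 = -3
y_2 = S_1(2) = -2
t_q=5/2 is in segment 1 (τ=1/2); S_1(τ)=-809/256

y_0=1 y_1=-3 y_2=-2
S(5/2) = -809/256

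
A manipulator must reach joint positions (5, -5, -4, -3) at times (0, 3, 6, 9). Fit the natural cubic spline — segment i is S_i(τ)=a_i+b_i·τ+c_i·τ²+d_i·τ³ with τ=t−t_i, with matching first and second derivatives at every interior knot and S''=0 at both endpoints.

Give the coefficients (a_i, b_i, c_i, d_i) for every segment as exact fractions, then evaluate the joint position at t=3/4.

  seg 0: a=5 b=-194/45 c=0 d=44/405
  seg 1: a=-5 b=-62/45 c=44/45 d=-11/81
  seg 2: a=-4 b=37/45 c=-11/45 d=11/405
S(3/4) = 29/16

Δ: Δ0=-10/3, Δ1=1/3, Δ2=1/3
row 1: diag=12, rhs=22; c'=1/4, d'=11/6
row 2: denom=12−3·1/4=45/4; d'=(0−3·11/6)/(45/4)=-22/45
back: M2=-22/45
back: M1=11/6−1/4·-22/45=88/45
M: M0=0, M1=88/45, M2=-22/45, M3=0
seg 0: a=5, c=M0/2=0, d=(M1−M0)/(6·3)=44/405, b=Δ0−h0·(2M0+M1)/6=-194/45
seg 1: a=-5, c=M1/2=44/45, d=(M2−M1)/(6·3)=-11/81, b=Δ1−h1·(2M1+M2)/6=-62/45
seg 2: a=-4, c=M2/2=-11/45, d=(M3−M2)/(6·3)=11/405, b=Δ2−h2·(2M2+M3)/6=37/45
t_q=3/4 → seg 0, τ=3/4; S=5+-194/45·τ+0·τ²+44/405·τ³=29/16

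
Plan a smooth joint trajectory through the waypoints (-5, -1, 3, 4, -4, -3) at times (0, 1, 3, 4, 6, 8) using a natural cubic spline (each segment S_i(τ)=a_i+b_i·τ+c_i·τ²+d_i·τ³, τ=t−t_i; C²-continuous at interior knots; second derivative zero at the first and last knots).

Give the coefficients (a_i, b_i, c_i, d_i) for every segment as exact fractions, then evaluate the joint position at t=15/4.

Δ: Δ0=4, Δ1=2, Δ2=1, Δ3=-4, Δ4=1/2
row 1: diag=6, rhs=-12; c'=1/3, d'=-2
row 2: denom=6−2·1/3=16/3; d'=(-6−2·-2)/(16/3)=-3/8
row 3: denom=6−1·3/16=93/16; d'=(-30−1·-3/8)/(93/16)=-158/31
row 4: denom=8−2·32/93=680/93; d'=(27−2·-158/31)/(680/93)=3459/680
back: M4=3459/680
back: M3=-158/31−32/93·3459/680=-582/85
back: M2=-3/8−3/16·-582/85=309/340
back: M1=-2−1/3·309/340=-783/340
M: M0=0, M1=-783/340, M2=309/340, M3=-582/85, M4=3459/680, M5=0
seg 0: a=-5, c=M0/2=0, d=(M1−M0)/(6·1)=-261/680, b=Δ0−h0·(2M0+M1)/6=2981/680
seg 1: a=-1, c=M1/2=-783/680, d=(M2−M1)/(6·2)=91/340, b=Δ1−h1·(2M1+M2)/6=1099/340
seg 2: a=3, c=M2/2=309/680, d=(M3−M2)/(6·1)=-879/680, b=Δ2−h2·(2M2+M3)/6=125/68
seg 3: a=4, c=M3/2=-291/85, d=(M4−M3)/(6·2)=541/544, b=Δ3−h3·(2M3+M4)/6=-769/680
seg 4: a=-4, c=M4/2=3459/1360, d=(M5−M4)/(6·2)=-1153/2720, b=Δ4−h4·(2M4+M5)/6=-983/340
t_q=15/4 → seg 2, τ=3/4; S=3+125/68·τ+309/680·τ²+-879/680·τ³=177951/43520

  seg 0: a=-5 b=2981/680 c=0 d=-261/680
  seg 1: a=-1 b=1099/340 c=-783/680 d=91/340
  seg 2: a=3 b=125/68 c=309/680 d=-879/680
  seg 3: a=4 b=-769/680 c=-291/85 d=541/544
  seg 4: a=-4 b=-983/340 c=3459/1360 d=-1153/2720
S(15/4) = 177951/43520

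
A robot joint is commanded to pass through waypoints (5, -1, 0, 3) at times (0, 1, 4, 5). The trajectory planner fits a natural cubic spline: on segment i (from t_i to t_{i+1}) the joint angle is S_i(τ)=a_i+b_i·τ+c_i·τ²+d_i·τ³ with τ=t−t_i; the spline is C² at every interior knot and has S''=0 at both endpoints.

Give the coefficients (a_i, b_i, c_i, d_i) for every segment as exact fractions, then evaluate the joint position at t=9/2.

  seg 0: a=5 b=-1118/165 c=0 d=128/165
  seg 1: a=-1 b=-734/165 c=128/55 d=-11/45
  seg 2: a=0 b=481/165 c=7/55 d=-7/165
S(9/2) = 653/440

Δ: Δ0=-6, Δ1=1/3, Δ2=3
row 1: diag=8, rhs=38; c'=3/8, d'=19/4
row 2: denom=8−3·3/8=55/8; d'=(16−3·19/4)/(55/8)=14/55
back: M2=14/55
back: M1=19/4−3/8·14/55=256/55
M: M0=0, M1=256/55, M2=14/55, M3=0
seg 0: a=5, c=M0/2=0, d=(M1−M0)/(6·1)=128/165, b=Δ0−h0·(2M0+M1)/6=-1118/165
seg 1: a=-1, c=M1/2=128/55, d=(M2−M1)/(6·3)=-11/45, b=Δ1−h1·(2M1+M2)/6=-734/165
seg 2: a=0, c=M2/2=7/55, d=(M3−M2)/(6·1)=-7/165, b=Δ2−h2·(2M2+M3)/6=481/165
t_q=9/2 → seg 2, τ=1/2; S=0+481/165·τ+7/55·τ²+-7/165·τ³=653/440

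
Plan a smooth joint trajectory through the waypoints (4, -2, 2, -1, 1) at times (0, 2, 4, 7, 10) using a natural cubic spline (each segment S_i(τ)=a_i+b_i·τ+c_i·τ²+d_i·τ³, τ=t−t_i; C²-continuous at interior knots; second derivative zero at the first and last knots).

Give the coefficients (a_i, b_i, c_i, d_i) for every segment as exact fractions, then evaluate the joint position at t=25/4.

Δ: Δ0=-3, Δ1=2, Δ2=-1, Δ3=2/3
row 1: diag=8, rhs=30; c'=1/4, d'=15/4
row 2: denom=10−2·1/4=19/2; d'=(-18−2·15/4)/(19/2)=-51/19
row 3: denom=12−3·6/19=210/19; d'=(10−3·-51/19)/(210/19)=49/30
back: M3=49/30
back: M2=-51/19−6/19·49/30=-16/5
back: M1=15/4−1/4·-16/5=91/20
M: M0=0, M1=91/20, M2=-16/5, M3=49/30, M4=0
seg 0: a=4, c=M0/2=0, d=(M1−M0)/(6·2)=91/240, b=Δ0−h0·(2M0+M1)/6=-271/60
seg 1: a=-2, c=M1/2=91/40, d=(M2−M1)/(6·2)=-31/48, b=Δ1−h1·(2M1+M2)/6=1/30
seg 2: a=2, c=M2/2=-8/5, d=(M3−M2)/(6·3)=29/108, b=Δ2−h2·(2M2+M3)/6=83/60
seg 3: a=-1, c=M3/2=49/60, d=(M4−M3)/(6·3)=-49/540, b=Δ3−h3·(2M3+M4)/6=-29/30
t_q=25/4 → seg 2, τ=9/4; S=2+83/60·τ+-8/5·τ²+29/108·τ³=91/1280

  seg 0: a=4 b=-271/60 c=0 d=91/240
  seg 1: a=-2 b=1/30 c=91/40 d=-31/48
  seg 2: a=2 b=83/60 c=-8/5 d=29/108
  seg 3: a=-1 b=-29/30 c=49/60 d=-49/540
S(25/4) = 91/1280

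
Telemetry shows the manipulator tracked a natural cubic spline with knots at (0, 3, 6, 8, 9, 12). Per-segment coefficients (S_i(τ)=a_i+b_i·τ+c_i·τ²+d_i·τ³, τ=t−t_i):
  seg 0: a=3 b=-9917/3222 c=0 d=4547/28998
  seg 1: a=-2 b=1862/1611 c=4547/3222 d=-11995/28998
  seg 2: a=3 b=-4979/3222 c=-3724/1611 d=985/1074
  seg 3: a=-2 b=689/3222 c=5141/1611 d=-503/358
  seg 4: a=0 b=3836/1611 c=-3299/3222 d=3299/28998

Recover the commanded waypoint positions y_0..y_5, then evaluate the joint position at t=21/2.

y_0 = S_0(0) = a_0 = 3
y_1 = S_1(0) = a_1 = -2
y_2 = S_2(0) = a_2 = 3
y_3 = S_3(0) = a_3 = -2
y_4 = S_4(0) = a_4 = 0
y_5 = S_4(3) = 1
t_q=21/2 is in segment 4 (τ=3/2); S_4(τ)=4731/2864

y_0=3 y_1=-2 y_2=3 y_3=-2 y_4=0 y_5=1
S(21/2) = 4731/2864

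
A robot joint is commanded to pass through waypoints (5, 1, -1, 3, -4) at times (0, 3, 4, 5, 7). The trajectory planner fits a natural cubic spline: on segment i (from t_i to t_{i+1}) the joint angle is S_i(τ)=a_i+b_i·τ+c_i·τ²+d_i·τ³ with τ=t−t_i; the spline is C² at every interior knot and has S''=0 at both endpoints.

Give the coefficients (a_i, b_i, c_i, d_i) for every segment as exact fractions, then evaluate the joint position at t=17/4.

Δ: Δ0=-4/3, Δ1=-2, Δ2=4, Δ3=-7/2
row 1: diag=8, rhs=-4; c'=1/8, d'=-1/2
row 2: denom=4−1·1/8=31/8; d'=(36−1·-1/2)/(31/8)=292/31
row 3: denom=6−1·8/31=178/31; d'=(-45−1·292/31)/(178/31)=-1687/178
back: M3=-1687/178
back: M2=292/31−8/31·-1687/178=1056/89
back: M1=-1/2−1/8·1056/89=-353/178
M: M0=0, M1=-353/178, M2=1056/89, M3=-1687/178, M4=0
seg 0: a=5, c=M0/2=0, d=(M1−M0)/(6·3)=-353/3204, b=Δ0−h0·(2M0+M1)/6=-365/1068
seg 1: a=1, c=M1/2=-353/356, d=(M2−M1)/(6·1)=2465/1068, b=Δ1−h1·(2M1+M2)/6=-1771/534
seg 2: a=-1, c=M2/2=528/89, d=(M3−M2)/(6·1)=-3799/1068, b=Δ2−h2·(2M2+M3)/6=1735/1068
seg 3: a=3, c=M3/2=-1687/356, d=(M4−M3)/(6·2)=1687/2136, b=Δ3−h3·(2M3+M4)/6=1505/534
t_q=17/4 → seg 2, τ=1/4; S=-1+1735/1068·τ+528/89·τ²+-3799/1068·τ³=-6349/22784

  seg 0: a=5 b=-365/1068 c=0 d=-353/3204
  seg 1: a=1 b=-1771/534 c=-353/356 d=2465/1068
  seg 2: a=-1 b=1735/1068 c=528/89 d=-3799/1068
  seg 3: a=3 b=1505/534 c=-1687/356 d=1687/2136
S(17/4) = -6349/22784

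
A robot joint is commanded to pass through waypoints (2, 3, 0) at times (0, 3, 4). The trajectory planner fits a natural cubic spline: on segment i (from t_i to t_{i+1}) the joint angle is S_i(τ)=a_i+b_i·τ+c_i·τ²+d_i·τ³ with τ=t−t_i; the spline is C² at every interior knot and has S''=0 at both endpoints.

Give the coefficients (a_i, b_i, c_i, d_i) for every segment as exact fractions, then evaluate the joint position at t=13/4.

Δ: Δ0=1/3, Δ1=-3
row 1: diag=8, rhs=-20; c'=1/8, d'=-5/2
back: M1=-5/2
M: M0=0, M1=-5/2, M2=0
seg 0: a=2, c=M0/2=0, d=(M1−M0)/(6·3)=-5/36, b=Δ0−h0·(2M0+M1)/6=19/12
seg 1: a=3, c=M1/2=-5/4, d=(M2−M1)/(6·1)=5/12, b=Δ1−h1·(2M1+M2)/6=-13/6
t_q=13/4 → seg 1, τ=1/4; S=3+-13/6·τ+-5/4·τ²+5/12·τ³=611/256

  seg 0: a=2 b=19/12 c=0 d=-5/36
  seg 1: a=3 b=-13/6 c=-5/4 d=5/12
S(13/4) = 611/256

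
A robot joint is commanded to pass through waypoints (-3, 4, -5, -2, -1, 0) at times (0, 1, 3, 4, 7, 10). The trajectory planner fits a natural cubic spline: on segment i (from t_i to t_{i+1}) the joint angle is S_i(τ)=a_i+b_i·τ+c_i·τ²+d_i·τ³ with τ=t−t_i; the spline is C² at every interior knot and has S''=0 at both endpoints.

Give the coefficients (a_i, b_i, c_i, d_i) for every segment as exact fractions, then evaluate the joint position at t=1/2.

  seg 0: a=-3 b=13109/1356 c=0 d=-3617/1356
  seg 1: a=4 b=1129/678 c=-3617/452 d=6671/2712
  seg 2: a=-5 b=-280/339 c=1527/226 d=-1987/678
  seg 3: a=-2 b=2641/678 c=-230/113 d=575/2034
  seg 4: a=-1 b=-232/339 c=115/226 d=-115/2034
S(1/2) = 5425/3616

Δ: Δ0=7, Δ1=-9/2, Δ2=3, Δ3=1/3, Δ4=1/3
row 1: diag=6, rhs=-69; c'=1/3, d'=-23/2
row 2: denom=6−2·1/3=16/3; d'=(45−2·-23/2)/(16/3)=51/4
row 3: denom=8−1·3/16=125/16; d'=(-16−1·51/4)/(125/16)=-92/25
row 4: denom=12−3·48/125=1356/125; d'=(0−3·-92/25)/(1356/125)=115/113
back: M4=115/113
back: M3=-92/25−48/125·115/113=-460/113
back: M2=51/4−3/16·-460/113=1527/113
back: M1=-23/2−1/3·1527/113=-3617/226
M: M0=0, M1=-3617/226, M2=1527/113, M3=-460/113, M4=115/113, M5=0
seg 0: a=-3, c=M0/2=0, d=(M1−M0)/(6·1)=-3617/1356, b=Δ0−h0·(2M0+M1)/6=13109/1356
seg 1: a=4, c=M1/2=-3617/452, d=(M2−M1)/(6·2)=6671/2712, b=Δ1−h1·(2M1+M2)/6=1129/678
seg 2: a=-5, c=M2/2=1527/226, d=(M3−M2)/(6·1)=-1987/678, b=Δ2−h2·(2M2+M3)/6=-280/339
seg 3: a=-2, c=M3/2=-230/113, d=(M4−M3)/(6·3)=575/2034, b=Δ3−h3·(2M3+M4)/6=2641/678
seg 4: a=-1, c=M4/2=115/226, d=(M5−M4)/(6·3)=-115/2034, b=Δ4−h4·(2M4+M5)/6=-232/339
t_q=1/2 → seg 0, τ=1/2; S=-3+13109/1356·τ+0·τ²+-3617/1356·τ³=5425/3616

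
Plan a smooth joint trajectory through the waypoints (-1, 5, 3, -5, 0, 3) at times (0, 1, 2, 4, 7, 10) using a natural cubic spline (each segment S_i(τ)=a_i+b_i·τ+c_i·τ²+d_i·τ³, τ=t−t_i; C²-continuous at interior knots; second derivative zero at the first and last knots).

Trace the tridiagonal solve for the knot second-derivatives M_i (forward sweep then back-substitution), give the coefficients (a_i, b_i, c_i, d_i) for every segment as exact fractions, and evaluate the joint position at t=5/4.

Δ: Δ0=6, Δ1=-2, Δ2=-4, Δ3=5/3, Δ4=1
row 1: diag=4, rhs=-48; c'=1/4, d'=-12
row 2: denom=6−1·1/4=23/4; d'=(-12−1·-12)/(23/4)=0
row 3: denom=10−2·8/23=214/23; d'=(34−2·0)/(214/23)=391/107
row 4: denom=12−3·69/214=2361/214; d'=(-4−3·391/107)/(2361/214)=-3202/2361
back: M4=-3202/2361
back: M3=391/107−69/214·-3202/2361=3220/787
back: M2=0−8/23·3220/787=-1120/787
back: M1=-12−1/4·-1120/787=-9164/787
M: M0=0, M1=-9164/787, M2=-1120/787, M3=3220/787, M4=-3202/2361, M5=0
seg 0: a=-1, c=M0/2=0, d=(M1−M0)/(6·1)=-4582/2361, b=Δ0−h0·(2M0+M1)/6=18748/2361
seg 1: a=5, c=M1/2=-4582/787, d=(M2−M1)/(6·1)=4022/2361, b=Δ1−h1·(2M1+M2)/6=5002/2361
seg 2: a=3, c=M2/2=-560/787, d=(M3−M2)/(6·2)=1085/2361, b=Δ2−h2·(2M2+M3)/6=-10424/2361
seg 3: a=-5, c=M3/2=1610/787, d=(M4−M3)/(6·3)=-6431/21249, b=Δ3−h3·(2M3+M4)/6=-4124/2361
seg 4: a=0, c=M4/2=-1601/2361, d=(M5−M4)/(6·3)=1601/21249, b=Δ4−h4·(2M4+M5)/6=5563/2361
t_q=5/4 → seg 1, τ=1/4; S=5+5002/2361·τ+-4582/787·τ²+4022/2361·τ³=130765/25184

  seg 0: a=-1 b=18748/2361 c=0 d=-4582/2361
  seg 1: a=5 b=5002/2361 c=-4582/787 d=4022/2361
  seg 2: a=3 b=-10424/2361 c=-560/787 d=1085/2361
  seg 3: a=-5 b=-4124/2361 c=1610/787 d=-6431/21249
  seg 4: a=0 b=5563/2361 c=-1601/2361 d=1601/21249
S(5/4) = 130765/25184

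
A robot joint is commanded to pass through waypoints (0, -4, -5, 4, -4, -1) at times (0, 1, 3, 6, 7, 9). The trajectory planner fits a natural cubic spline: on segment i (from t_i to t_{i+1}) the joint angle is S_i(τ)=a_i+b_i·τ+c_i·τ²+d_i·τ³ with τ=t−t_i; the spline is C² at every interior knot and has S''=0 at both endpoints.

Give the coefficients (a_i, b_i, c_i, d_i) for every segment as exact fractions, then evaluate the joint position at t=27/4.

  seg 0: a=0 b=-4953/1154 c=0 d=337/1154
  seg 1: a=-4 b=-1971/577 c=1011/1154 d=1343/4616
  seg 2: a=-5 b=4131/1154 c=6051/2308 d=-6497/6924
  seg 3: a=4 b=-13905/2308 c=-3360/577 d=8881/2308
  seg 4: a=-4 b=-7071/1154 c=13203/2308 d=-4401/4616
S(27/4) = -320645/147712

Δ: Δ0=-4, Δ1=-1/2, Δ2=3, Δ3=-8, Δ4=3/2
row 1: diag=6, rhs=21; c'=1/3, d'=7/2
row 2: denom=10−2·1/3=28/3; d'=(21−2·7/2)/(28/3)=3/2
row 3: denom=8−3·9/28=197/28; d'=(-66−3·3/2)/(197/28)=-1974/197
row 4: denom=6−1·28/197=1154/197; d'=(57−1·-1974/197)/(1154/197)=13203/1154
back: M4=13203/1154
back: M3=-1974/197−28/197·13203/1154=-6720/577
back: M2=3/2−9/28·-6720/577=6051/1154
back: M1=7/2−1/3·6051/1154=1011/577
M: M0=0, M1=1011/577, M2=6051/1154, M3=-6720/577, M4=13203/1154, M5=0
seg 0: a=0, c=M0/2=0, d=(M1−M0)/(6·1)=337/1154, b=Δ0−h0·(2M0+M1)/6=-4953/1154
seg 1: a=-4, c=M1/2=1011/1154, d=(M2−M1)/(6·2)=1343/4616, b=Δ1−h1·(2M1+M2)/6=-1971/577
seg 2: a=-5, c=M2/2=6051/2308, d=(M3−M2)/(6·3)=-6497/6924, b=Δ2−h2·(2M2+M3)/6=4131/1154
seg 3: a=4, c=M3/2=-3360/577, d=(M4−M3)/(6·1)=8881/2308, b=Δ3−h3·(2M3+M4)/6=-13905/2308
seg 4: a=-4, c=M4/2=13203/2308, d=(M5−M4)/(6·2)=-4401/4616, b=Δ4−h4·(2M4+M5)/6=-7071/1154
t_q=27/4 → seg 3, τ=3/4; S=4+-13905/2308·τ+-3360/577·τ²+8881/2308·τ³=-320645/147712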